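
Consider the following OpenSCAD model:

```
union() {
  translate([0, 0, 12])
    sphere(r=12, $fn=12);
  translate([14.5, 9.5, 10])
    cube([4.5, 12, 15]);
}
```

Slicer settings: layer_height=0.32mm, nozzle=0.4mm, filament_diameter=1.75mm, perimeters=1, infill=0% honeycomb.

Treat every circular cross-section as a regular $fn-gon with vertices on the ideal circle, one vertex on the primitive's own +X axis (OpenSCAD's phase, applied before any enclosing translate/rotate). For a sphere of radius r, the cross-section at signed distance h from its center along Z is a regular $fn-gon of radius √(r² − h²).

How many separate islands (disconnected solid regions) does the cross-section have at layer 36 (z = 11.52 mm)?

2

At z = 11.52 mm: the sphere: section is a regular 12-gon, circumradius = √(r²−h²) = √(12²−0.48²) = 11.990; the 4.5×12 cube at (14.5, 9.5) contributes its full rectangle; Taking the union: the 2 present regions are separate (no shared area or edge), so areas and boundary lengths simply add and each stays a separate island — 2 connected regions. Overall, the cross-section has 2 separate islands. Island count = 2.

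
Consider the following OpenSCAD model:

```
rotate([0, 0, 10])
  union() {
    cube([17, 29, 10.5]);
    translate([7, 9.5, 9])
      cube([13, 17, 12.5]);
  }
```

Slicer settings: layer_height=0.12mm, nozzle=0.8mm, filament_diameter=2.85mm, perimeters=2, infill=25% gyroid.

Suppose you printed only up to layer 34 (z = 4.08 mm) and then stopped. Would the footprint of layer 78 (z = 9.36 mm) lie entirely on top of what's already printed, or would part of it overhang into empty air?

part overhangs

Compare the two slices. At z = 4.08: the cube is present — its section is the full 17×29 rectangle (area 493.00 mm²); the cube at (7, 9.5) is not intersected at this z (z outside [9, 21.5]); Taking the union: only the 17×29 cube is present, so the union is just that shape — area = 493.00 mm²; (whole slice rotated 10° about Z — lengths, areas and connectivity unchanged). At z = 9.36: the 17×29 cube contributes its full rectangle (area 493.00 mm²); the cube at (7, 9.5) (footprint 13×17) is included at this height (area 221.00 mm²); Merging all regions: the regions partially overlap — summed areas 714.00 mm² minus the doubly-counted overlap 170.00 mm² gives 544.00 mm² — area = 544.00 mm²; (rotated 10° about Z; rotation is an isometry so areas/perimeters/island counts are preserved). Checking containment: at z = 9.36 the cross-section extends beyond the z = 4.08 cross-section by about 51.00 mm².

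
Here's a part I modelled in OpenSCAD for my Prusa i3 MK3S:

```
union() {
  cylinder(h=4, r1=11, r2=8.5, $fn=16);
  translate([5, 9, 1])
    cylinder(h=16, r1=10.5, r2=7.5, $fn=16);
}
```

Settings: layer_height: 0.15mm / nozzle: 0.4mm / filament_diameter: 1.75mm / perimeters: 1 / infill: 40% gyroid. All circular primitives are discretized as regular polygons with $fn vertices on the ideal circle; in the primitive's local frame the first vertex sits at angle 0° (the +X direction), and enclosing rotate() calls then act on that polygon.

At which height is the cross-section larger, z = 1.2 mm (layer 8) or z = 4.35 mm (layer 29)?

layer 8 (z = 1.2 mm)

Layer 8 (z = 1.2): the cone contributes a regular 16-gon of circumradius 10.250 (interpolated between r1=11 and r2=8.5 at t=0.300) (area = (16/2)·10.250²·sin(360°/16) = 321.65 mm²); the cone at (5, 9): at t=0.012 of its height the radius interpolates to r₁+(r₂−r₁)t = 10.463, giving a regular 16-gon of that circumradius (area = (16/2)·10.463²·sin(360°/16) = 335.12 mm²); Combining (union): the regions partially overlap — summed areas 656.77 mm² minus the doubly-counted overlap 127.10 mm² gives 529.67 mm² — area = 529.67 mm². So its area = 529.67 mm². Layer 29 (z = 4.35): the cone is absent (z outside [0, 4]); the cone at (5, 9) (r1=10.5→r2=7.5) has section circumradius 9.872 here — a regular 16-gon (area = (16/2)·9.872²·sin(360°/16) = 298.35 mm²); Taking the union: only the cone at (5, 9) is present, so the union is just that shape — area = 298.35 mm². So its area = 298.35 mm². Layer 8 is larger (529.67 vs 298.35 mm²).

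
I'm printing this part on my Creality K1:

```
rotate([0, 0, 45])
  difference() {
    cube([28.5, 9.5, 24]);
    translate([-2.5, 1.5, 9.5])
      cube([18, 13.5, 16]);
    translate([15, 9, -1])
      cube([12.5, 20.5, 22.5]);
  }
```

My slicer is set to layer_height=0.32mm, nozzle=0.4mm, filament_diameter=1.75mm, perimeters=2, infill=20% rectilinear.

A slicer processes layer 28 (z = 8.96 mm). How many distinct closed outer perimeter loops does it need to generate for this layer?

At z = 8.96 mm: the cube (footprint 28.5×9.5) is included at this height; the cube at (-2.5, 1.5) is not intersected at this z (z outside [9.5, 25.5]); the 12.5×20.5 cube at (15, 9) contributes its full rectangle; Subtracting the remaining from the first: starting from the 28.5×9.5 cube, the 12.5×20.5 cube at (15, 9) partially overlaps it — only the 6.25 mm² overlap (of its 256.25 mm²) is removed, clipping the outline — 1 connected region; (rotated 45° about Z; rotation is an isometry so areas/perimeters/island counts are preserved). The result has 1 disconnected region.

1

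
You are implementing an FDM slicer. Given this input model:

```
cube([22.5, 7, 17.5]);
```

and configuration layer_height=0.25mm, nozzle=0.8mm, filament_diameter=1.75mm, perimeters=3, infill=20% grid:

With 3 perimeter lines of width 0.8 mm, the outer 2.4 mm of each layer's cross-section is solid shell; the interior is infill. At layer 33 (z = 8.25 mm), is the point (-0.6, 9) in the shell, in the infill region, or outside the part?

outside

At z = 8.25 mm: the cube is present — its section is the full 22.5×7 rectangle. Overall, the cross-section is a single solid region. The nearest boundary edge runs (22.50, 7.00)→(0.00, 7.00); distance from the point to it = 2.09 mm. The point is not inside any of the regions above, so it lies outside the cross-section (2.09 mm from the nearest boundary).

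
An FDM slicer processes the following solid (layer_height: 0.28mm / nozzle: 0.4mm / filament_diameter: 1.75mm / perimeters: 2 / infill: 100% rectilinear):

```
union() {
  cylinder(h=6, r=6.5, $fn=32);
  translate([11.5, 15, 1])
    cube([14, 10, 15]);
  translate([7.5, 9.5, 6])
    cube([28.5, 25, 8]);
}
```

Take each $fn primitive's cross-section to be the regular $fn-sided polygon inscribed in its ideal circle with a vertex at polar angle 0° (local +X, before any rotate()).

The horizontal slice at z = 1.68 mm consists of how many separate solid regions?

At z = 1.68 mm: the r=6.5 cylinder contributes a regular 32-gon of circumradius 6.5; the cube at (11.5, 15) (footprint 14×10) is included at this height; the cube at (7.5, 9.5) does not reach this height (z outside [6, 14]); Combining (union): the 2 present regions are separate (no shared area or edge), so areas and boundary lengths simply add and each stays a separate island — 2 connected regions. The result has 2 disconnected regions.

2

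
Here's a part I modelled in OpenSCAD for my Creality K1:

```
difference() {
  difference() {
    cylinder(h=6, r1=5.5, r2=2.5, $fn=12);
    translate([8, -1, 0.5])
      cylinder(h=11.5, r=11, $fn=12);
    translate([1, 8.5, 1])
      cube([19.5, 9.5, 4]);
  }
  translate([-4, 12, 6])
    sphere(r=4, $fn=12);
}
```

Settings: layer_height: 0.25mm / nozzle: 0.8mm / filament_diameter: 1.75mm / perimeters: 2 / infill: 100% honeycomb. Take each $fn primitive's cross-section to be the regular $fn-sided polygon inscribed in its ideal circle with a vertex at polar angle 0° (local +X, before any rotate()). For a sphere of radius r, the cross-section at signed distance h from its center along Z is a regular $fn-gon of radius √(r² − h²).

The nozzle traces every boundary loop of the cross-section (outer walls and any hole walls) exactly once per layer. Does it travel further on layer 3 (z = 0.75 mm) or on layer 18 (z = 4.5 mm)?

layer 3 (z = 0.75 mm)

Layer 3 (z = 0.75): the cone contributes a regular 12-gon of circumradius 5.125 (interpolated between r1=5.5 and r2=2.5 at t=0.125) (perimeter = 2·12·5.125·sin(180°/12) = 31.83 mm); the r=11 cylinder at (8, -1) contributes a regular 12-gon of circumradius 11 (perimeter = 2·12·11.000·sin(180°/12) = 68.33 mm); the cube at (1, 8.5) is absent (z outside [1, 5]); After the difference (first − rest): starting from the cone, the r=11 cylinder at (8, -1) partially overlaps it — only the 62.03 mm² overlap (of its 363.00 mm²) is removed, clipping the outline — boundary = 22.35 mm; the sphere at (-4, 12) is absent (|z−center|=5.250 > r=4); Taking the first minus the rest: none of the subtracted shapes is present at this height, so the result so far is unchanged — boundary = 22.35 mm. So its perimeter = 22.35 mm. Layer 18 (z = 4.5): the cone (r1=5.5→r2=2.5) has section circumradius 3.250 here — a regular 12-gon (perimeter = 2·12·3.250·sin(180°/12) = 20.19 mm); the cylinder at (8, -1): section is a regular 12-gon, circumradius r=11 (perimeter = 2·12·11.000·sin(180°/12) = 68.33 mm); the 19.5×9.5 cube at (1, 8.5) contributes its full rectangle (perimeter 58.00 mm); Subtracting the remaining from the first: starting from the cone, the r=11 cylinder at (8, -1) partially overlaps it — only the 30.41 mm² overlap (of its 363.00 mm²) is removed, clipping the outline; the 19.5×9.5 cube at (1, 8.5) misses the remaining region (no effect) — boundary = 7.10 mm; the r=4 sphere at (-4, 12) slices to a regular 12-gon of circumradius 3.708 (√(r²−h²) with h=1.5 from center) (perimeter = 2·12·3.708·sin(180°/12) = 23.03 mm); Taking the first minus the rest: starting from that combined region, the r=4 sphere at (-4, 12) misses the remaining region (no effect) — boundary = 7.10 mm. So its perimeter = 7.10 mm. Layer 3 is larger (22.35 vs 7.10 mm).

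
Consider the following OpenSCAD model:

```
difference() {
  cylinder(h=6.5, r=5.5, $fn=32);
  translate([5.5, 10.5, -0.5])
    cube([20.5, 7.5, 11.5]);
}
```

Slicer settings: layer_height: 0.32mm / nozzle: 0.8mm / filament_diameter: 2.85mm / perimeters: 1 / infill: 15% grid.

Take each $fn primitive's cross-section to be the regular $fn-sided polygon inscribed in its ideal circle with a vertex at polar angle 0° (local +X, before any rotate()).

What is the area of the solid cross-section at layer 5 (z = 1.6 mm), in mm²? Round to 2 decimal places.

94.42 mm²

At z = 1.6 mm: the r=5.5 cylinder contributes a regular 32-gon of circumradius 5.5 (area = (32/2)·5.500²·sin(360°/32) = 94.42 mm²); the cube at (5.5, 10.5) (footprint 20.5×7.5) is included at this height (area 153.75 mm²); Taking the first minus the rest: starting from the r=5.5 cylinder (94.42 mm²), the 20.5×7.5 cube at (5.5, 10.5) misses the remaining region (no effect) — area = 94.42 mm². Overall, the cross-section is a single solid region. Net area = 94.42 mm².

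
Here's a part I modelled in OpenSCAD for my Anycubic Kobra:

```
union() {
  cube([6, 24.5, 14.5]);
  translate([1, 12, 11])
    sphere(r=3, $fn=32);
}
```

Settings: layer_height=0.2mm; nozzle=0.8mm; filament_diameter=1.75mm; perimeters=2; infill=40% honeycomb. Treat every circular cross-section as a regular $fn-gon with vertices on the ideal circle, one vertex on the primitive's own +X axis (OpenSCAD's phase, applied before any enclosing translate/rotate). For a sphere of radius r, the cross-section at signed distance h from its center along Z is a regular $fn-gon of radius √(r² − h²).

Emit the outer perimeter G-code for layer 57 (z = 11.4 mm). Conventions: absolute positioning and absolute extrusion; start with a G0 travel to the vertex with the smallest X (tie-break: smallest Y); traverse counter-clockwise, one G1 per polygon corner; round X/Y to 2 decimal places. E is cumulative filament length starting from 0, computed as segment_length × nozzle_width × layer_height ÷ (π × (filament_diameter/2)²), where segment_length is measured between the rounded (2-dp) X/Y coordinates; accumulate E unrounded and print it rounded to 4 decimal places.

At z = 11.4 mm: the 6×24.5 cube contributes its full rectangle; the r=3 sphere at (1, 12) slices to a regular 32-gon of circumradius 2.973 (√(r²−h²) with h=0.4 from center); Taking the union: the regions partially overlap (shared area 19.61 mm²), so overlapping operands fuse into one piece — 1 connected region. The outline is a single polygon with 19 vertices. Extrusion per mm of travel: 0.8 × 0.2 / (π × 0.875²) = 0.066520. Accumulating E over each segment gives final E = 4.1711.

G0 X-1.97 Y12.00 Z11.40
G1 X-1.92 Y11.42 E0.0387
G1 X-1.75 Y10.86 E0.0777
G1 X-1.47 Y10.35 E0.1164
G1 X-1.10 Y9.90 E0.1551
G1 X-0.65 Y9.53 E0.1939
G1 X-0.14 Y9.25 E0.2326
G1 X0.00 Y9.21 E0.2423
G1 X0.00 Y0.00 E0.8549
G1 X6.00 Y0.00 E1.2540
G1 X6.00 Y24.50 E2.8838
G1 X0.00 Y24.50 E3.2829
G1 X0.00 Y14.79 E3.9288
G1 X-0.14 Y14.75 E3.9385
G1 X-0.65 Y14.47 E3.9772
G1 X-1.10 Y14.10 E4.0159
G1 X-1.47 Y13.65 E4.0547
G1 X-1.75 Y13.14 E4.0934
G1 X-1.92 Y12.58 E4.1323
G1 X-1.97 Y12.00 E4.1711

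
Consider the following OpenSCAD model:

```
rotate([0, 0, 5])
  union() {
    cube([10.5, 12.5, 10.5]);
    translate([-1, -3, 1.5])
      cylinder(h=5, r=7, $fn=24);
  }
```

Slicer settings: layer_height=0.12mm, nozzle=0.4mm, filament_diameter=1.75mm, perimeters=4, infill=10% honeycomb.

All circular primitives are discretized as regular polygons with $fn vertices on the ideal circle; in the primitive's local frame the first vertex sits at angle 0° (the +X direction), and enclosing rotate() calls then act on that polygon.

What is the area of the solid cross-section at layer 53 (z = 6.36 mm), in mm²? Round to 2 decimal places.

At z = 6.36 mm: the cube is present — its section is the full 10.5×12.5 rectangle (area 131.25 mm²); the r=7 cylinder at (-1, -3) contributes a regular 24-gon of circumradius 7 (area = (24/2)·7.000²·sin(360°/24) = 152.19 mm²); Taking the union: the regions partially overlap — summed areas 283.44 mm² minus the doubly-counted overlap 13.90 mm² gives 269.53 mm² — area = 269.53 mm²; (rotated 5° about Z; rotation is an isometry so areas/perimeters/island counts are preserved). Overall, the cross-section is a single solid region. Net area = 269.53 mm².

269.53 mm²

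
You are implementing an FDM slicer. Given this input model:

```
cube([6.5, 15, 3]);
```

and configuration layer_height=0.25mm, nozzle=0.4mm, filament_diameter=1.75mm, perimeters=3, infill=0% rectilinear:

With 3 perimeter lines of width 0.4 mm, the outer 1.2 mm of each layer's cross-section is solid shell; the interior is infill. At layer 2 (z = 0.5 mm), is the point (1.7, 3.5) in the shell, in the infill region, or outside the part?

infill

At z = 0.5 mm: the 6.5×15 cube contributes its full rectangle. Overall, the cross-section is a single solid region. The nearest boundary edge runs (0.00, 15.00)→(0.00, 0.00); distance from the point to it = 1.70 mm. The point is inside the cross-section and 1.70 mm from the nearest boundary — more than the 1.2 mm shell width (3 × 0.4), so it's in the infill interior.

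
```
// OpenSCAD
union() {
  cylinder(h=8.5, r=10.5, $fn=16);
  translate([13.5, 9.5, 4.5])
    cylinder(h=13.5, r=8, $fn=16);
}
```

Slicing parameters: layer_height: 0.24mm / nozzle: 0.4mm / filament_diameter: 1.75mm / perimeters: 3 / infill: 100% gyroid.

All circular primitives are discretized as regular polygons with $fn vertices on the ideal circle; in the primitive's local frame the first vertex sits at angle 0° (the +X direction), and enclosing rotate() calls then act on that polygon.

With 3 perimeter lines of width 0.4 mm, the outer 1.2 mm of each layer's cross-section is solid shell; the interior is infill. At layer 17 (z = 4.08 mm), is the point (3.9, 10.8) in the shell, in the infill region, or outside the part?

outside

At z = 4.08 mm: the r=10.5 cylinder gives a regular 16-gon of circumradius 10.5 (constant along its height); the cylinder at (13.5, 9.5) is absent (z outside [4.5, 18]); Merging all regions: only the r=10.5 cylinder is present, so the union is just that shape — 1 connected region. Overall, the cross-section is a single solid region. The nearest boundary edge runs (4.02, 9.70)→(0.00, 10.50); distance from the point to it = 1.06 mm. The point is not inside any of the regions above, so it lies outside the cross-section (1.06 mm from the nearest boundary).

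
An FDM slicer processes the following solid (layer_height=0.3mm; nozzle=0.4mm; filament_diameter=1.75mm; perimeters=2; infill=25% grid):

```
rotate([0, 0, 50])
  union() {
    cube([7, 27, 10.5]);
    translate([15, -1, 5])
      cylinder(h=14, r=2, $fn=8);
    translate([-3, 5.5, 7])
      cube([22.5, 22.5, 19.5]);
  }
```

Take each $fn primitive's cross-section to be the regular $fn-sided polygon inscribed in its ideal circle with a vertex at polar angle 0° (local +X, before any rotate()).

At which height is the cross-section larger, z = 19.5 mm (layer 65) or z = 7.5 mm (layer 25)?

layer 25 (z = 7.5 mm)

Layer 65 (z = 19.5): the cube is not intersected at this z (z outside [0, 10.5]); the cylinder at (15, -1) does not reach this height (z outside [5, 19]); the cube at (-3, 5.5) (footprint 22.5×22.5) is included at this height (area 506.25 mm²); Combining (union): only the 22.5×22.5 cube at (-3, 5.5) is present, so the union is just that shape — area = 506.25 mm²; (rotated 50° about Z; rotation is an isometry so areas/perimeters/island counts are preserved). So its area = 506.25 mm². Layer 25 (z = 7.5): the cube is present — its section is the full 7×27 rectangle (area 189.00 mm²); the cylinder at (15, -1): section is a regular 8-gon, circumradius r=2 (area = (8/2)·2.000²·sin(360°/8) = 11.31 mm²); the cube at (-3, 5.5) is present — its section is the full 22.5×22.5 rectangle (area 506.25 mm²); Merging all regions: the regions partially overlap — summed areas 706.56 mm² minus the doubly-counted overlap 150.50 mm² gives 556.06 mm² — area = 556.06 mm²; (rotated 50° about Z; rotation is an isometry so areas/perimeters/island counts are preserved). So its area = 556.06 mm². Layer 25 is larger (556.06 vs 506.25 mm²).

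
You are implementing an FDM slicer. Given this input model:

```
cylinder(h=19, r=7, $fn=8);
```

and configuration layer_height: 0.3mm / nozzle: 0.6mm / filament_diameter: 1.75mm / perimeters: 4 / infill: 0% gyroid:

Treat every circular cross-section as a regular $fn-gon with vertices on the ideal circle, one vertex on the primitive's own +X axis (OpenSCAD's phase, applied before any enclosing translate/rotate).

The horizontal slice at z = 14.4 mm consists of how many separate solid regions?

At z = 14.4 mm: the cylinder: section is a regular 8-gon, circumradius r=7. The result has 1 disconnected region.

1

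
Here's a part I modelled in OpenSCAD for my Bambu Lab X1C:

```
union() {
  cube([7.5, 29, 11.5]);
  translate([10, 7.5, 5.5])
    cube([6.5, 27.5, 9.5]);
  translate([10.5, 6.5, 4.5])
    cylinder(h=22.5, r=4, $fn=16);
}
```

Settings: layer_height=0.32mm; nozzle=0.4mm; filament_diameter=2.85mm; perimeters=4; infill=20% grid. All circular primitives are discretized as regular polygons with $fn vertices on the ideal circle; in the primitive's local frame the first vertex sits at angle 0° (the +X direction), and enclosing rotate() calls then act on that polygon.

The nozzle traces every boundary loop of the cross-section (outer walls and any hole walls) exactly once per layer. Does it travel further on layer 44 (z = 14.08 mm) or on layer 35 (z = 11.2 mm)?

layer 35 (z = 11.2 mm)

Layer 44 (z = 14.08): the cube is absent (z outside [0, 11.5]); the cube at (10, 7.5) is present — its section is the full 6.5×27.5 rectangle (perimeter 68.00 mm); the cylinder at (10.5, 6.5): section is a regular 16-gon, circumradius r=4 (perimeter = 2·16·4.000·sin(180°/16) = 24.97 mm); Taking the union: the regions partially overlap (shared area 9.82 mm²), so the edge portions inside another operand are dropped and the merged outline is re-measured after clipping — boundary = 80.04 mm. So its perimeter = 80.04 mm. Layer 35 (z = 11.2): the 7.5×29 cube contributes its full rectangle (perimeter 73.00 mm); the 6.5×27.5 cube at (10, 7.5) contributes its full rectangle (perimeter 68.00 mm); the r=4 cylinder at (10.5, 6.5) gives a regular 16-gon of circumradius 4 (constant along its height) (perimeter = 2·16·4.000·sin(180°/16) = 24.97 mm); Merging all regions: the regions partially overlap (shared area 13.14 mm²), so the edge portions inside another operand are dropped and the merged outline is re-measured after clipping — boundary = 142.27 mm. So its perimeter = 142.27 mm. Layer 35 is larger (142.27 vs 80.04 mm).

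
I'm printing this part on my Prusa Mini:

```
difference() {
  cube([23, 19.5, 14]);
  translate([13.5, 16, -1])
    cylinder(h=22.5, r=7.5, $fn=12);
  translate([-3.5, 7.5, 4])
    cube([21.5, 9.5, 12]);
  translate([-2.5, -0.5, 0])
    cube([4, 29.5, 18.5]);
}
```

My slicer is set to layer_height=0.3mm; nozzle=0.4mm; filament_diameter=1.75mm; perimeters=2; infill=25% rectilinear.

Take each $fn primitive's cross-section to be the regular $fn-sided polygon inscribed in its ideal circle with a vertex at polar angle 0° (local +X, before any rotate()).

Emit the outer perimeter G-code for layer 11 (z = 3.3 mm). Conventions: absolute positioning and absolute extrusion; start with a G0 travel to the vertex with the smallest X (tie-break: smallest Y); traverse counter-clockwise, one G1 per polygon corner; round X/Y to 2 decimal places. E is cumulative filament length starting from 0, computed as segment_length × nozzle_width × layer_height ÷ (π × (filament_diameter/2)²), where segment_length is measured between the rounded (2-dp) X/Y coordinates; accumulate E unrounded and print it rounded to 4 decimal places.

At z = 3.3 mm: the cube (footprint 23×19.5) is included at this height; the r=7.5 cylinder at (13.5, 16) gives a regular 12-gon of circumradius 7.5 (constant along its height); the cube at (-3.5, 7.5) does not reach this height (z outside [4, 16]); the cube at (-2.5, -0.5) (footprint 4×29.5) is included at this height; Taking the first minus the rest: starting from the 23×19.5 cube, the r=7.5 cylinder at (13.5, 16) partially overlaps it — only the 133.59 mm² overlap (of its 168.75 mm²) is removed, clipping the outline; the 4×29.5 cube at (-2.5, -0.5) partially overlaps it — only the 29.25 mm² overlap (of its 118.00 mm²) is removed, clipping the outline — 1 connected region. The outline is a single polygon with 13 vertices. Extrusion per mm of travel: 0.4 × 0.3 / (π × 0.875²) = 0.049890. Accumulating E over each segment gives final E = 4.9606.

G0 X1.50 Y0.00 Z3.30
G1 X23.00 Y0.00 E1.0726
G1 X23.00 Y19.50 E2.0455
G1 X20.06 Y19.50 E2.1922
G1 X21.00 Y16.00 E2.3730
G1 X20.00 Y12.25 E2.5666
G1 X17.25 Y9.50 E2.7606
G1 X13.50 Y8.50 E2.9543
G1 X9.75 Y9.50 E3.1479
G1 X7.00 Y12.25 E3.3419
G1 X6.00 Y16.00 E3.5355
G1 X6.94 Y19.50 E3.7163
G1 X1.50 Y19.50 E3.9877
G1 X1.50 Y0.00 E4.9606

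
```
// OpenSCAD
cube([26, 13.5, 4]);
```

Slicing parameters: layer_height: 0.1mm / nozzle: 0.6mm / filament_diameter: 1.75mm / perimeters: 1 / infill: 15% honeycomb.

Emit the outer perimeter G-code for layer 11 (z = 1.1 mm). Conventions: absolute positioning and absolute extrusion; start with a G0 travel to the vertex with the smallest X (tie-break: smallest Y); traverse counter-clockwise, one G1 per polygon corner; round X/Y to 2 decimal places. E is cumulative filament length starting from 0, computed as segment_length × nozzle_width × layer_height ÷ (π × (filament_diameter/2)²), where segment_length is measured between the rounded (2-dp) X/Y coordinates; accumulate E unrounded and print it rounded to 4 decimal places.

At z = 1.1 mm: the 26×13.5 cube contributes its full rectangle. The outline is a single polygon with 4 vertices. Extrusion per mm of travel: 0.6 × 0.1 / (π × 0.875²) = 0.024945. Accumulating E over each segment gives final E = 1.9707.

G0 X0.00 Y0.00 Z1.10
G1 X26.00 Y0.00 E0.6486
G1 X26.00 Y13.50 E0.9853
G1 X0.00 Y13.50 E1.6339
G1 X0.00 Y0.00 E1.9707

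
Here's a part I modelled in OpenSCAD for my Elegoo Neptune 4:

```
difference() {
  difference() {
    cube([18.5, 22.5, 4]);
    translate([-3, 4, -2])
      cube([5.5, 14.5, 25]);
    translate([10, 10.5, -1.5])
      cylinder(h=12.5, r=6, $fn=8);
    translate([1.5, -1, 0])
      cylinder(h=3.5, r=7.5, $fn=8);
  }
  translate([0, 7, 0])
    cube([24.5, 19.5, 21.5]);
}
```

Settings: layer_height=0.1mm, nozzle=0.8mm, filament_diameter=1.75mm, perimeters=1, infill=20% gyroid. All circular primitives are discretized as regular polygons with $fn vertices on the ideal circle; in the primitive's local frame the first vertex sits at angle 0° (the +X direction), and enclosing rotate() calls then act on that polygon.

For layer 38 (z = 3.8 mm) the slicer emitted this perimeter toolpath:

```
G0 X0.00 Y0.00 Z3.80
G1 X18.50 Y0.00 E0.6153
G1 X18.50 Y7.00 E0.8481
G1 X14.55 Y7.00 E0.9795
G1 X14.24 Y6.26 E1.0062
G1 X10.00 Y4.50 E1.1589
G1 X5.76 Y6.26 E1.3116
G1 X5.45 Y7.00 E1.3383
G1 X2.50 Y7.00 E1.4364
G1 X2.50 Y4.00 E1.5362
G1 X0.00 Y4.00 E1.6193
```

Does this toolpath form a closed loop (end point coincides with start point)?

Start point (G0): (0.00, 0.00). End point (last G1): the path does not return to the start — open.

no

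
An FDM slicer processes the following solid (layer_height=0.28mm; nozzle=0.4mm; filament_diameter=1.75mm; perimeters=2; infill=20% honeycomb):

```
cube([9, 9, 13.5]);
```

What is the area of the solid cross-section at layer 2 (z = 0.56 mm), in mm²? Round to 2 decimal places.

81.00 mm²

At z = 0.56 mm: the 9×9 cube contributes its full rectangle (area 81.00 mm²). Overall, the cross-section is a single solid region. Net area = 81.00 mm².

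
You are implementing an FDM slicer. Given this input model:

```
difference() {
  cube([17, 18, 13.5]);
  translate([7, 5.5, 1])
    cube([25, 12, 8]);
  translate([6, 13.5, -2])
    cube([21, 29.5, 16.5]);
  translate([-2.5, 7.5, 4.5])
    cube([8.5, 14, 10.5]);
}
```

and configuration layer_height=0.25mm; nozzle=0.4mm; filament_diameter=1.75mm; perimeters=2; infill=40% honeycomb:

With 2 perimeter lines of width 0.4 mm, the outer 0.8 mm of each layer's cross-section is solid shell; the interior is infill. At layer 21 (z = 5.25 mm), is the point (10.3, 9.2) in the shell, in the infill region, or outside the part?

At z = 5.25 mm: the cube is present — its section is the full 17×18 rectangle; the cube at (7, 5.5) (footprint 25×12) is included at this height; the 21×29.5 cube at (6, 13.5) contributes its full rectangle; the cube at (-2.5, 7.5) is present — its section is the full 8.5×14 rectangle; After the difference (first − rest): starting from the 17×18 cube, the 25×12 cube at (7, 5.5) partially overlaps it — only the 120.00 mm² overlap (of its 300.00 mm²) is removed, clipping the outline; the 21×29.5 cube at (6, 13.5) partially overlaps it — only the 9.50 mm² overlap (of its 619.50 mm²) is removed, clipping the outline; the 8.5×14 cube at (-2.5, 7.5) partially overlaps it — only the 63.00 mm² overlap (of its 119.00 mm²) is removed, clipping the outline — 1 connected region. Overall, the cross-section is a single solid region. The nearest boundary edge runs (7.00, 13.50)→(7.00, 5.50); distance from the point to it = 3.30 mm. The point is not inside any of the regions above, so it lies outside the cross-section (3.30 mm from the nearest boundary).

outside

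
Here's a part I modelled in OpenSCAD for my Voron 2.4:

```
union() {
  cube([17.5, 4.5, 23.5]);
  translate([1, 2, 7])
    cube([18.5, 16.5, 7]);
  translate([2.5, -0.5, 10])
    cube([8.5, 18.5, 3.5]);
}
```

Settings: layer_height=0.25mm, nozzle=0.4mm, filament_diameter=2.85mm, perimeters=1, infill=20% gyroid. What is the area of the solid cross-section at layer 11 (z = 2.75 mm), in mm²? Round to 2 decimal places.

78.75 mm²

At z = 2.75 mm: the cube is present — its section is the full 17.5×4.5 rectangle (area 78.75 mm²); the cube at (1, 2) is not intersected at this z (z outside [7, 14]); the cube at (2.5, -0.5) is absent (z outside [10, 13.5]); Taking the union: only the 17.5×4.5 cube is present, so the union is just that shape — area = 78.75 mm². Overall, the cross-section is a single solid region. Net area = 78.75 mm².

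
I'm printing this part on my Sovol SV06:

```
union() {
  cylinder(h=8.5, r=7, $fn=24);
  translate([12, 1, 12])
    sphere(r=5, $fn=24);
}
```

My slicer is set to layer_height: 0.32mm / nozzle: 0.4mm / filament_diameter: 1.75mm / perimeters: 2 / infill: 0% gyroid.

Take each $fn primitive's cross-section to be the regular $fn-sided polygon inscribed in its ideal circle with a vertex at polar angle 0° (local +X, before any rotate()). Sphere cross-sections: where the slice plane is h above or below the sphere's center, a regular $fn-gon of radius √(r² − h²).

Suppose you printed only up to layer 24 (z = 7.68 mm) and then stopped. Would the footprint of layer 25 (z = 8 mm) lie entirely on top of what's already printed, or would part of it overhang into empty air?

Compare the two slices. At z = 7.68: the cylinder: section is a regular 24-gon, circumradius r=7 (area = (24/2)·7.000²·sin(360°/24) = 152.19 mm²); the sphere at (12, 1): section is a regular 24-gon, circumradius = √(r²−h²) = √(5²−4.32²) = 2.517 (area = (24/2)·2.517²·sin(360°/24) = 19.68 mm²); Combining (union): the 2 present regions are separate (no shared area or edge), so areas and boundary lengths simply add and each stays a separate island — area = 171.87 mm². At z = 8: the cylinder: section is a regular 24-gon, circumradius r=7 (area = (24/2)·7.000²·sin(360°/24) = 152.19 mm²); the r=5 sphere at (12, 1) contributes a regular 24-gon of circumradius √(5²−4²) = 3.000 (area = (24/2)·3.000²·sin(360°/24) = 27.95 mm²); Merging all regions: the 2 present regions are separate (no shared area or edge), so areas and boundary lengths simply add and each stays a separate island — area = 180.14 mm². Checking containment: at z = 8 the cross-section extends beyond the z = 7.68 cross-section by about 8.27 mm².

part overhangs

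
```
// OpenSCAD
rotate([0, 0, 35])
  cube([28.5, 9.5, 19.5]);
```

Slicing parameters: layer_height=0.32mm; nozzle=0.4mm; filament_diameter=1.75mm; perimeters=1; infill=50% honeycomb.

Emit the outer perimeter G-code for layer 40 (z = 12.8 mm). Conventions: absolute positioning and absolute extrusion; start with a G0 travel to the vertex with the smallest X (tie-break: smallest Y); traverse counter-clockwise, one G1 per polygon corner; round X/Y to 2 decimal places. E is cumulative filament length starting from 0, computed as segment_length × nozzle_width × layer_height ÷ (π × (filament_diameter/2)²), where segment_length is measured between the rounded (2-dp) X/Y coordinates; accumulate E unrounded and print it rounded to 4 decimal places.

G0 X-5.45 Y7.78 Z12.80
G1 X0.00 Y0.00 E0.5055
G1 X23.35 Y16.35 E2.0224
G1 X17.90 Y24.13 E2.5279
G1 X-5.45 Y7.78 E4.0449

At z = 12.8 mm: the cube is present — its section is the full 28.5×9.5 rectangle; (whole slice rotated 35° about Z — lengths, areas and connectivity unchanged). The outline is a single polygon with 4 vertices. Extrusion per mm of travel: 0.4 × 0.32 / (π × 0.875²) = 0.053216. Accumulating E over each segment gives final E = 4.0449.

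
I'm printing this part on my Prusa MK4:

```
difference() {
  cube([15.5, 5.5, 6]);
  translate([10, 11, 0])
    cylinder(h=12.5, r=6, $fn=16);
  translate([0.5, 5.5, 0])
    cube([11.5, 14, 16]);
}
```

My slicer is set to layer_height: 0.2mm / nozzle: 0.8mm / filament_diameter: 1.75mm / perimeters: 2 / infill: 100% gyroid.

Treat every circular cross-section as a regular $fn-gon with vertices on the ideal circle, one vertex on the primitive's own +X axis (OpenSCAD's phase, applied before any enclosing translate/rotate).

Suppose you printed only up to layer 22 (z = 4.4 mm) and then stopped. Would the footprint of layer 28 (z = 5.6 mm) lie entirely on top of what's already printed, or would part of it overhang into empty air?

Compare the two slices. At z = 4.4: the cube (footprint 15.5×5.5) is included at this height (area 85.25 mm²); the cylinder at (10, 11): section is a regular 16-gon, circumradius r=6 (area = (16/2)·6.000²·sin(360°/16) = 110.21 mm²); the 11.5×14 cube at (0.5, 5.5) contributes its full rectangle (area 161.00 mm²); Subtracting the remaining from the first: starting from the 15.5×5.5 cube (85.25 mm²), the r=6 cylinder at (10, 11) partially overlaps it — only the 1.25 mm² overlap (of its 110.21 mm²) is removed, clipping the outline; the 11.5×14 cube at (0.5, 5.5) misses the remaining region (no effect) — area = 84.00 mm². At z = 5.6: the 15.5×5.5 cube contributes its full rectangle (area 85.25 mm²); the r=6 cylinder at (10, 11) contributes a regular 16-gon of circumradius 6 (area = (16/2)·6.000²·sin(360°/16) = 110.21 mm²); the 11.5×14 cube at (0.5, 5.5) contributes its full rectangle (area 161.00 mm²); Taking the first minus the rest: starting from the 15.5×5.5 cube (85.25 mm²), the r=6 cylinder at (10, 11) partially overlaps it — only the 1.25 mm² overlap (of its 110.21 mm²) is removed, clipping the outline; the 11.5×14 cube at (0.5, 5.5) misses the remaining region (no effect) — area = 84.00 mm². Checking containment: the cross-section at z = 5.6 is a subset of the cross-section at z = 4.4.

entirely on top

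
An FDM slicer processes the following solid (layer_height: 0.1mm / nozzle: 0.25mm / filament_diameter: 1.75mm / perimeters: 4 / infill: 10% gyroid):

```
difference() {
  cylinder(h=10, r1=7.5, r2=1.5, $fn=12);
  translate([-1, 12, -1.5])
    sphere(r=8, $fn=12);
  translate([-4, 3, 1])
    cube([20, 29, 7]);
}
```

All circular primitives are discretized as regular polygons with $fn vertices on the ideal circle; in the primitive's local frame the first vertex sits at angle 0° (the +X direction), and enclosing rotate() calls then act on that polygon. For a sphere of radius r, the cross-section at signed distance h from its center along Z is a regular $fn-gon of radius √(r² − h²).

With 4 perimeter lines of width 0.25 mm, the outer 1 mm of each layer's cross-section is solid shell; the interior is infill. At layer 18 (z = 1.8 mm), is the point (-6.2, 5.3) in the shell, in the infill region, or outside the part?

At z = 1.8 mm: the cone: at t=0.180 of its height the radius interpolates to r₁+(r₂−r₁)t = 6.420, giving a regular 12-gon of that circumradius; the r=8 sphere at (-1, 12) slices to a regular 12-gon of circumradius 7.288 (√(r²−h²) with h=3.3 from center); the cube at (-4, 3) (footprint 20×29) is included at this height; Taking the first minus the rest: starting from the cone, the r=8 sphere at (-1, 12) partially overlaps it — only the 5.27 mm² overlap (of its 159.33 mm²) is removed, clipping the outline; the 20×29 cube at (-4, 3) partially overlaps it — only the 18.89 mm² overlap (of its 580.00 mm²) is removed, clipping the outline — 1 connected region. Overall, the cross-section is a single solid region. The nearest boundary edge runs (-5.56, 3.21)→(-4.00, 4.77); distance from the point to it = 1.93 mm. The point is not inside any of the regions above, so it lies outside the cross-section (1.93 mm from the nearest boundary).

outside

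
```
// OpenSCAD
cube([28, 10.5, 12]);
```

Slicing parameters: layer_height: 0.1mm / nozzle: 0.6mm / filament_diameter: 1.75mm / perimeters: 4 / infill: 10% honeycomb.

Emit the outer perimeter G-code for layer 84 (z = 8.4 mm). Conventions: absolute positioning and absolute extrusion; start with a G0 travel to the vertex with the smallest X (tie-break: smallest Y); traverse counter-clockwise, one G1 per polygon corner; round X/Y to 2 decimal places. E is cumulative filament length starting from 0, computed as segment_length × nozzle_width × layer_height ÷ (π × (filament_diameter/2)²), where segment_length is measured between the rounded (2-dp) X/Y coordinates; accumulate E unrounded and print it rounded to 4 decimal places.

G0 X0.00 Y0.00 Z8.40
G1 X28.00 Y0.00 E0.6985
G1 X28.00 Y10.50 E0.9604
G1 X0.00 Y10.50 E1.6588
G1 X0.00 Y0.00 E1.9208

At z = 8.4 mm: the cube (footprint 28×10.5) is included at this height. The outline is a single polygon with 4 vertices. Extrusion per mm of travel: 0.6 × 0.1 / (π × 0.875²) = 0.024945. Accumulating E over each segment gives final E = 1.9208.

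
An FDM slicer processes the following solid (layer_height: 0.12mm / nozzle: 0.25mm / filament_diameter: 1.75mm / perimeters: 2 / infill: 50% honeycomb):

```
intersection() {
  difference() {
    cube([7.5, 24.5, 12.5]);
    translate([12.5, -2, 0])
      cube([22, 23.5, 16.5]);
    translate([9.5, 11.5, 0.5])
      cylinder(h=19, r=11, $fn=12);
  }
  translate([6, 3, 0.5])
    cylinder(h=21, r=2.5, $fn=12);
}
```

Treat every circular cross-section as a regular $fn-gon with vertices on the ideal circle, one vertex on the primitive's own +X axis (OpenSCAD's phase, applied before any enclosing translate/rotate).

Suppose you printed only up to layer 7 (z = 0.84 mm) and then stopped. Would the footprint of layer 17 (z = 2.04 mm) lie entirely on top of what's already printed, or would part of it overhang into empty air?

entirely on top

Compare the two slices. At z = 0.84: the 7.5×24.5 cube contributes its full rectangle (area 183.75 mm²); the cube at (12.5, -2) is present — its section is the full 22×23.5 rectangle (area 517.00 mm²); the r=11 cylinder at (9.5, 11.5) contributes a regular 12-gon of circumradius 11 (area = (12/2)·11.000²·sin(360°/12) = 363.00 mm²); Taking the first minus the rest: starting from the 7.5×24.5 cube (183.75 mm²), the 22×23.5 cube at (12.5, -2) misses the remaining region (no effect); the r=11 cylinder at (9.5, 11.5) partially overlaps it — only the 130.18 mm² overlap (of its 363.00 mm²) is removed, clipping the outline — area = 53.57 mm²; the r=2.5 cylinder at (6, 3) gives a regular 12-gon of circumradius 2.5 (constant along its height) (area = (12/2)·2.500²·sin(360°/12) = 18.75 mm²); Taking the intersection: the r=2.5 cylinder at (6, 3) partially overlaps that combined region; clipping to the common part keeps 2.54 mm² — area = 2.54 mm². At z = 2.04: the cube (footprint 7.5×24.5) is included at this height (area 183.75 mm²); the cube at (12.5, -2) (footprint 22×23.5) is included at this height (area 517.00 mm²); the r=11 cylinder at (9.5, 11.5) gives a regular 12-gon of circumradius 11 (constant along its height) (area = (12/2)·11.000²·sin(360°/12) = 363.00 mm²); After the difference (first − rest): starting from the 7.5×24.5 cube (183.75 mm²), the 22×23.5 cube at (12.5, -2) misses the remaining region (no effect); the r=11 cylinder at (9.5, 11.5) partially overlaps it — only the 130.18 mm² overlap (of its 363.00 mm²) is removed, clipping the outline — area = 53.57 mm²; the r=2.5 cylinder at (6, 3) gives a regular 12-gon of circumradius 2.5 (constant along its height) (area = (12/2)·2.500²·sin(360°/12) = 18.75 mm²); Keeping only the common overlap: the r=2.5 cylinder at (6, 3) partially overlaps the result so far; clipping to the common part keeps 2.54 mm² — area = 2.54 mm². Checking containment: the cross-section at z = 2.04 is a subset of the cross-section at z = 0.84.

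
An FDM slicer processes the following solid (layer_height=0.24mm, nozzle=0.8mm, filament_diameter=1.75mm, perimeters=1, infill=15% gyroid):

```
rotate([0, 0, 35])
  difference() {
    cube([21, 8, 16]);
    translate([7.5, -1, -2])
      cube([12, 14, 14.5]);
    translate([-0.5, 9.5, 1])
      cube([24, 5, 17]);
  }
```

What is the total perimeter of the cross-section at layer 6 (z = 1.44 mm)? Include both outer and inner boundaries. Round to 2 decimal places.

At z = 1.44 mm: the cube is present — its section is the full 21×8 rectangle (perimeter 58.00 mm); the cube at (7.5, -1) (footprint 12×14) is included at this height (perimeter 52.00 mm); the 24×5 cube at (-0.5, 9.5) contributes its full rectangle (perimeter 58.00 mm); Subtracting the remaining from the first: starting from the 21×8 cube, the 12×14 cube at (7.5, -1) partially overlaps it — only the 96.00 mm² overlap (of its 168.00 mm²) is removed, clipping the outline; the 24×5 cube at (-0.5, 9.5) misses the remaining region (no effect) — boundary = 50.00 mm; (whole slice rotated 35° about Z — lengths, areas and connectivity unchanged). Overall, the cross-section has 2 separate islands. Total boundary length (outer) = 50.00 mm.

50.00 mm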